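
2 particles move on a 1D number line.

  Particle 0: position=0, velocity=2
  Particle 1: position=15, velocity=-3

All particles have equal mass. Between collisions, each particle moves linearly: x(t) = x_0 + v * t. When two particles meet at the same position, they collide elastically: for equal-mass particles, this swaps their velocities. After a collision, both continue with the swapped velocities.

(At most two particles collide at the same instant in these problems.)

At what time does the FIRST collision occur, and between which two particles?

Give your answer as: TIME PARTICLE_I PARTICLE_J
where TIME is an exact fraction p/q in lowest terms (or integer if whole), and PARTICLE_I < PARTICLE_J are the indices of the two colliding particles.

Answer: 3 0 1

Derivation:
Pair (0,1): pos 0,15 vel 2,-3 -> gap=15, closing at 5/unit, collide at t=3
Earliest collision: t=3 between 0 and 1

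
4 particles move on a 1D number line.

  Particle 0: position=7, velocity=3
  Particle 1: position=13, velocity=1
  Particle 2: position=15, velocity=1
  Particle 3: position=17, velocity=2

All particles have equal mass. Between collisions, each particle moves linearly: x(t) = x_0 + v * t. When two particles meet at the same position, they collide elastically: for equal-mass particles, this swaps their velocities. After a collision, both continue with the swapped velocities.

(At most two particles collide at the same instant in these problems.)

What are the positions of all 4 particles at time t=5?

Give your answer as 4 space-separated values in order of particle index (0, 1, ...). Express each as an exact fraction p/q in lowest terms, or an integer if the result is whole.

Answer: 18 20 22 27

Derivation:
Collision at t=3: particles 0 and 1 swap velocities; positions: p0=16 p1=16 p2=18 p3=23; velocities now: v0=1 v1=3 v2=1 v3=2
Collision at t=4: particles 1 and 2 swap velocities; positions: p0=17 p1=19 p2=19 p3=25; velocities now: v0=1 v1=1 v2=3 v3=2
Advance to t=5 (no further collisions before then); velocities: v0=1 v1=1 v2=3 v3=2; positions = 18 20 22 27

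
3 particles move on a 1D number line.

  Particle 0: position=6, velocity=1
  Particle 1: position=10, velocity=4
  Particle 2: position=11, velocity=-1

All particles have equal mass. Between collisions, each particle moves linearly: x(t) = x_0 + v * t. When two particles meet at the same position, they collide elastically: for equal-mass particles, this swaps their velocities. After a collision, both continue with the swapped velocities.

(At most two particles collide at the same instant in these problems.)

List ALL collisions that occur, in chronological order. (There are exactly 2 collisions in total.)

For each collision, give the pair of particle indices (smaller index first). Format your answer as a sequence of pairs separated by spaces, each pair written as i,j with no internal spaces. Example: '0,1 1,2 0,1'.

Answer: 1,2 0,1

Derivation:
Collision at t=1/5: particles 1 and 2 swap velocities; positions: p0=31/5 p1=54/5 p2=54/5; velocities now: v0=1 v1=-1 v2=4
Collision at t=5/2: particles 0 and 1 swap velocities; positions: p0=17/2 p1=17/2 p2=20; velocities now: v0=-1 v1=1 v2=4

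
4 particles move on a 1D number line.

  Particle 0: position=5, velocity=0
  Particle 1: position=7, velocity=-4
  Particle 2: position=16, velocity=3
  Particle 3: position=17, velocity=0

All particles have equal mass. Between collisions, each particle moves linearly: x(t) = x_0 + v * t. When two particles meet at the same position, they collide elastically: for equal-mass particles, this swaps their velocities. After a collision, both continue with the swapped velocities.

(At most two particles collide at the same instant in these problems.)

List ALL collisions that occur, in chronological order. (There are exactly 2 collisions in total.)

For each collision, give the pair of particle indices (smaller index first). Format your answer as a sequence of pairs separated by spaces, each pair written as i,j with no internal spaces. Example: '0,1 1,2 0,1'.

Collision at t=1/3: particles 2 and 3 swap velocities; positions: p0=5 p1=17/3 p2=17 p3=17; velocities now: v0=0 v1=-4 v2=0 v3=3
Collision at t=1/2: particles 0 and 1 swap velocities; positions: p0=5 p1=5 p2=17 p3=35/2; velocities now: v0=-4 v1=0 v2=0 v3=3

Answer: 2,3 0,1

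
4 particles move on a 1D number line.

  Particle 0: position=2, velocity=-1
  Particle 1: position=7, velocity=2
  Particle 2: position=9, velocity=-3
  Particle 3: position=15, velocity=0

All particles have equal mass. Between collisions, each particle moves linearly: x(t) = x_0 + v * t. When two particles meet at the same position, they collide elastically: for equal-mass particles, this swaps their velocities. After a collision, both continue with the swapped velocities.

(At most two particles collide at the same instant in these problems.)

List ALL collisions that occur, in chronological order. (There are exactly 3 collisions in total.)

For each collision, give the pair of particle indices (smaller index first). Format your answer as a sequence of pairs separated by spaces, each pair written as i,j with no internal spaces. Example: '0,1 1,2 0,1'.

Answer: 1,2 0,1 2,3

Derivation:
Collision at t=2/5: particles 1 and 2 swap velocities; positions: p0=8/5 p1=39/5 p2=39/5 p3=15; velocities now: v0=-1 v1=-3 v2=2 v3=0
Collision at t=7/2: particles 0 and 1 swap velocities; positions: p0=-3/2 p1=-3/2 p2=14 p3=15; velocities now: v0=-3 v1=-1 v2=2 v3=0
Collision at t=4: particles 2 and 3 swap velocities; positions: p0=-3 p1=-2 p2=15 p3=15; velocities now: v0=-3 v1=-1 v2=0 v3=2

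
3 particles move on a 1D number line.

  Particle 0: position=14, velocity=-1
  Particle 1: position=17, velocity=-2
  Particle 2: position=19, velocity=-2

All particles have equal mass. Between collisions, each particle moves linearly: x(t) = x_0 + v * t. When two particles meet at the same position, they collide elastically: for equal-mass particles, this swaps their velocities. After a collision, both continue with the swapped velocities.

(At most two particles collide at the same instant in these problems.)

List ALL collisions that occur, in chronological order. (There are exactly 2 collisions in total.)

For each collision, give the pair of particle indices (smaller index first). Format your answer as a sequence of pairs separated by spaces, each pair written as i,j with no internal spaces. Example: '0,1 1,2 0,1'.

Collision at t=3: particles 0 and 1 swap velocities; positions: p0=11 p1=11 p2=13; velocities now: v0=-2 v1=-1 v2=-2
Collision at t=5: particles 1 and 2 swap velocities; positions: p0=7 p1=9 p2=9; velocities now: v0=-2 v1=-2 v2=-1

Answer: 0,1 1,2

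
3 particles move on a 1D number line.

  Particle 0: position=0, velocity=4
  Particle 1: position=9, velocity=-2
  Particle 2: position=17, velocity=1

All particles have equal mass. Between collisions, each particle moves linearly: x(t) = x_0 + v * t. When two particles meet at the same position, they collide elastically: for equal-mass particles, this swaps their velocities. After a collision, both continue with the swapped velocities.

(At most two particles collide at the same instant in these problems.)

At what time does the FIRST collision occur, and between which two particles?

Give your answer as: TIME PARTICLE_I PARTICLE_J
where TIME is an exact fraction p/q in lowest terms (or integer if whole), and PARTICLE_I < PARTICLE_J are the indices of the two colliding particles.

Pair (0,1): pos 0,9 vel 4,-2 -> gap=9, closing at 6/unit, collide at t=3/2
Pair (1,2): pos 9,17 vel -2,1 -> not approaching (rel speed -3 <= 0)
Earliest collision: t=3/2 between 0 and 1

Answer: 3/2 0 1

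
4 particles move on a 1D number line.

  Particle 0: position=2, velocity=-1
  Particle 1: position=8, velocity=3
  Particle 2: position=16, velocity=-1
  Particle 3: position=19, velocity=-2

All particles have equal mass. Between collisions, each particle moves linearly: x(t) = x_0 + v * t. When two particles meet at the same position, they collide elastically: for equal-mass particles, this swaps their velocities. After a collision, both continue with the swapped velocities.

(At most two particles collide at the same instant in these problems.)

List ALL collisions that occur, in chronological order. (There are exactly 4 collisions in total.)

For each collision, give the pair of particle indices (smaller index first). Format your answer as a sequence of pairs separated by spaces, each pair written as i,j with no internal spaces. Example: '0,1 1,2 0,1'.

Collision at t=2: particles 1 and 2 swap velocities; positions: p0=0 p1=14 p2=14 p3=15; velocities now: v0=-1 v1=-1 v2=3 v3=-2
Collision at t=11/5: particles 2 and 3 swap velocities; positions: p0=-1/5 p1=69/5 p2=73/5 p3=73/5; velocities now: v0=-1 v1=-1 v2=-2 v3=3
Collision at t=3: particles 1 and 2 swap velocities; positions: p0=-1 p1=13 p2=13 p3=17; velocities now: v0=-1 v1=-2 v2=-1 v3=3
Collision at t=17: particles 0 and 1 swap velocities; positions: p0=-15 p1=-15 p2=-1 p3=59; velocities now: v0=-2 v1=-1 v2=-1 v3=3

Answer: 1,2 2,3 1,2 0,1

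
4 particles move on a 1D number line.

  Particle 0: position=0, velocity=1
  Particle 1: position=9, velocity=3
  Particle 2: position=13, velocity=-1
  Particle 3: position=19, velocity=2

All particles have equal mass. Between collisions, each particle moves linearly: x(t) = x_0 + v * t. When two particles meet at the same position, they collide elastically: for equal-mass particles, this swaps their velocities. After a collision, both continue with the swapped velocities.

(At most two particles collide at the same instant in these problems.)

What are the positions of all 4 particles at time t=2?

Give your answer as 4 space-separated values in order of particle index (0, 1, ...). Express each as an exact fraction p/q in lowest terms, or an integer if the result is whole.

Answer: 2 11 15 23

Derivation:
Collision at t=1: particles 1 and 2 swap velocities; positions: p0=1 p1=12 p2=12 p3=21; velocities now: v0=1 v1=-1 v2=3 v3=2
Advance to t=2 (no further collisions before then); velocities: v0=1 v1=-1 v2=3 v3=2; positions = 2 11 15 23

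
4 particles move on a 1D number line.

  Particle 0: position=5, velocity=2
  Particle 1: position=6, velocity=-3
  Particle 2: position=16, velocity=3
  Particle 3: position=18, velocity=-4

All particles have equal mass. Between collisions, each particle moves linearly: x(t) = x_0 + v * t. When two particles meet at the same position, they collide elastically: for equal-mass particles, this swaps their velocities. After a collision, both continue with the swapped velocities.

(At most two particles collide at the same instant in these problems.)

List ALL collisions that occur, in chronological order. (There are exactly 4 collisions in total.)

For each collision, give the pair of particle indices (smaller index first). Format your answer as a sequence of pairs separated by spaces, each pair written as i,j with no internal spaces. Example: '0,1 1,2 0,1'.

Answer: 0,1 2,3 1,2 0,1

Derivation:
Collision at t=1/5: particles 0 and 1 swap velocities; positions: p0=27/5 p1=27/5 p2=83/5 p3=86/5; velocities now: v0=-3 v1=2 v2=3 v3=-4
Collision at t=2/7: particles 2 and 3 swap velocities; positions: p0=36/7 p1=39/7 p2=118/7 p3=118/7; velocities now: v0=-3 v1=2 v2=-4 v3=3
Collision at t=13/6: particles 1 and 2 swap velocities; positions: p0=-1/2 p1=28/3 p2=28/3 p3=45/2; velocities now: v0=-3 v1=-4 v2=2 v3=3
Collision at t=12: particles 0 and 1 swap velocities; positions: p0=-30 p1=-30 p2=29 p3=52; velocities now: v0=-4 v1=-3 v2=2 v3=3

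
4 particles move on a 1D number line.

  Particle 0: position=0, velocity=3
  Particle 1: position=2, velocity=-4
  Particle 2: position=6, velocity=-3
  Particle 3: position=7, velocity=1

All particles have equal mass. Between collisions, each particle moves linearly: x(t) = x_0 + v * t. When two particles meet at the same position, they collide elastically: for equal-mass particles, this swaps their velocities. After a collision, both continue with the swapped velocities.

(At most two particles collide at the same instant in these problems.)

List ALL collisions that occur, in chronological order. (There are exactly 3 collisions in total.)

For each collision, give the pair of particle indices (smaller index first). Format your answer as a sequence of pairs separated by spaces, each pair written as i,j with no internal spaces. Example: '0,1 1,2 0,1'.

Collision at t=2/7: particles 0 and 1 swap velocities; positions: p0=6/7 p1=6/7 p2=36/7 p3=51/7; velocities now: v0=-4 v1=3 v2=-3 v3=1
Collision at t=1: particles 1 and 2 swap velocities; positions: p0=-2 p1=3 p2=3 p3=8; velocities now: v0=-4 v1=-3 v2=3 v3=1
Collision at t=7/2: particles 2 and 3 swap velocities; positions: p0=-12 p1=-9/2 p2=21/2 p3=21/2; velocities now: v0=-4 v1=-3 v2=1 v3=3

Answer: 0,1 1,2 2,3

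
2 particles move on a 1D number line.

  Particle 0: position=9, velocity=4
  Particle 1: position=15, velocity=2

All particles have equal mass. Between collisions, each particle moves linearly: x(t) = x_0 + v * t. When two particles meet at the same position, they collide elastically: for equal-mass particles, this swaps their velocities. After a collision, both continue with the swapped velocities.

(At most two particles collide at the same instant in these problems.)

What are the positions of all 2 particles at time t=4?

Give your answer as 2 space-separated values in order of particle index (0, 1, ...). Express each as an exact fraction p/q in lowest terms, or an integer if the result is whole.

Collision at t=3: particles 0 and 1 swap velocities; positions: p0=21 p1=21; velocities now: v0=2 v1=4
Advance to t=4 (no further collisions before then); velocities: v0=2 v1=4; positions = 23 25

Answer: 23 25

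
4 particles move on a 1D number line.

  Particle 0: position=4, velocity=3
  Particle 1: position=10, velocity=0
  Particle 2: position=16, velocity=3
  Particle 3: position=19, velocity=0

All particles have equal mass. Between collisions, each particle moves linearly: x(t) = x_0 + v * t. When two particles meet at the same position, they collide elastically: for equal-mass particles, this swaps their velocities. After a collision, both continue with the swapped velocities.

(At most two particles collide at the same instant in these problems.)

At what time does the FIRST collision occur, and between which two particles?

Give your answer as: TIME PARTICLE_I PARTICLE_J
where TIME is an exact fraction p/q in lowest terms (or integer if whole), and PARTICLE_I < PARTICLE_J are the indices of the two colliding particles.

Answer: 1 2 3

Derivation:
Pair (0,1): pos 4,10 vel 3,0 -> gap=6, closing at 3/unit, collide at t=2
Pair (1,2): pos 10,16 vel 0,3 -> not approaching (rel speed -3 <= 0)
Pair (2,3): pos 16,19 vel 3,0 -> gap=3, closing at 3/unit, collide at t=1
Earliest collision: t=1 between 2 and 3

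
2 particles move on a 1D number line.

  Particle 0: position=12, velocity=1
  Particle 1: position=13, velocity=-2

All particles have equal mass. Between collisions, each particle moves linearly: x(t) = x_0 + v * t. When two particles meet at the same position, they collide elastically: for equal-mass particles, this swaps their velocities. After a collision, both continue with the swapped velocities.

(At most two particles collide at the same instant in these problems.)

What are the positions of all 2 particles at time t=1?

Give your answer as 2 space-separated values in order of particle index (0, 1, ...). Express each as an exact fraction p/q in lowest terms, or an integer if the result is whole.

Collision at t=1/3: particles 0 and 1 swap velocities; positions: p0=37/3 p1=37/3; velocities now: v0=-2 v1=1
Advance to t=1 (no further collisions before then); velocities: v0=-2 v1=1; positions = 11 13

Answer: 11 13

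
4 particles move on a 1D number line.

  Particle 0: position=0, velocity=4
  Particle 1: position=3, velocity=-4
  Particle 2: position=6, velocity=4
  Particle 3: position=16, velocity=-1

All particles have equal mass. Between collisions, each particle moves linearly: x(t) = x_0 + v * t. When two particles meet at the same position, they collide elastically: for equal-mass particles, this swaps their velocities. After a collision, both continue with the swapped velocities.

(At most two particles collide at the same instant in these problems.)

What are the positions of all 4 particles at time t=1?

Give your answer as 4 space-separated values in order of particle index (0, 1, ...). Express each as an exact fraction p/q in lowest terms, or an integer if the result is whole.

Answer: -1 4 10 15

Derivation:
Collision at t=3/8: particles 0 and 1 swap velocities; positions: p0=3/2 p1=3/2 p2=15/2 p3=125/8; velocities now: v0=-4 v1=4 v2=4 v3=-1
Advance to t=1 (no further collisions before then); velocities: v0=-4 v1=4 v2=4 v3=-1; positions = -1 4 10 15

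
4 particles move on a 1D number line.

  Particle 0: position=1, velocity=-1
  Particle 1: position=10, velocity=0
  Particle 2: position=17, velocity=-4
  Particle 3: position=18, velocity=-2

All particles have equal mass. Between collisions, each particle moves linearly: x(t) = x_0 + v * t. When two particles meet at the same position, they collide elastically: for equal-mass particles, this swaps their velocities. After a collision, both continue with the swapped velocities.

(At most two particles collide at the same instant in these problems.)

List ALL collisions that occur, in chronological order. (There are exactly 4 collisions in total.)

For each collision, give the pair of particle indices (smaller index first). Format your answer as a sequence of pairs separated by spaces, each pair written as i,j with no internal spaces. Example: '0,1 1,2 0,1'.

Collision at t=7/4: particles 1 and 2 swap velocities; positions: p0=-3/4 p1=10 p2=10 p3=29/2; velocities now: v0=-1 v1=-4 v2=0 v3=-2
Collision at t=4: particles 2 and 3 swap velocities; positions: p0=-3 p1=1 p2=10 p3=10; velocities now: v0=-1 v1=-4 v2=-2 v3=0
Collision at t=16/3: particles 0 and 1 swap velocities; positions: p0=-13/3 p1=-13/3 p2=22/3 p3=10; velocities now: v0=-4 v1=-1 v2=-2 v3=0
Collision at t=17: particles 1 and 2 swap velocities; positions: p0=-51 p1=-16 p2=-16 p3=10; velocities now: v0=-4 v1=-2 v2=-1 v3=0

Answer: 1,2 2,3 0,1 1,2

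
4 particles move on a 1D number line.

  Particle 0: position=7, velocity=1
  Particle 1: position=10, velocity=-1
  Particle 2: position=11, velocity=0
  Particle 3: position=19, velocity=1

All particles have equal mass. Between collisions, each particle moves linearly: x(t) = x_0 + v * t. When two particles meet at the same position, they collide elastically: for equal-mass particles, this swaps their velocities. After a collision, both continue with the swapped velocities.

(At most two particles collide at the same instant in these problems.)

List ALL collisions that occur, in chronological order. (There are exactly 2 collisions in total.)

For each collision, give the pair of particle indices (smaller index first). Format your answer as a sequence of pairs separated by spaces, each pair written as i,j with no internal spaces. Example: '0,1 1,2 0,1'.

Collision at t=3/2: particles 0 and 1 swap velocities; positions: p0=17/2 p1=17/2 p2=11 p3=41/2; velocities now: v0=-1 v1=1 v2=0 v3=1
Collision at t=4: particles 1 and 2 swap velocities; positions: p0=6 p1=11 p2=11 p3=23; velocities now: v0=-1 v1=0 v2=1 v3=1

Answer: 0,1 1,2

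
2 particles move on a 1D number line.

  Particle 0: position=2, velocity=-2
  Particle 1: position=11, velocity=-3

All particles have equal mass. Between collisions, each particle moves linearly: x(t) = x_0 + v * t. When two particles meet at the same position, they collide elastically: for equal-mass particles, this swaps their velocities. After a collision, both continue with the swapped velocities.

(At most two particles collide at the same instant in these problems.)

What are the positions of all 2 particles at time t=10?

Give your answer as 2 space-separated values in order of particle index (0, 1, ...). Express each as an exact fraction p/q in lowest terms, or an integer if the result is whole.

Collision at t=9: particles 0 and 1 swap velocities; positions: p0=-16 p1=-16; velocities now: v0=-3 v1=-2
Advance to t=10 (no further collisions before then); velocities: v0=-3 v1=-2; positions = -19 -18

Answer: -19 -18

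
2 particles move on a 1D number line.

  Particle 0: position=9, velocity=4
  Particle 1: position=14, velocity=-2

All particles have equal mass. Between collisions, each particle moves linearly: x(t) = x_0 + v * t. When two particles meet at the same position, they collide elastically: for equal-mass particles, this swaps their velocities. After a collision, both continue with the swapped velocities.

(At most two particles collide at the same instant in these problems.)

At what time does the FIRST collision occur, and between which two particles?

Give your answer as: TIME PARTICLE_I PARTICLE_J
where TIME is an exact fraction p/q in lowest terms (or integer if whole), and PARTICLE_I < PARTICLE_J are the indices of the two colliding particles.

Pair (0,1): pos 9,14 vel 4,-2 -> gap=5, closing at 6/unit, collide at t=5/6
Earliest collision: t=5/6 between 0 and 1

Answer: 5/6 0 1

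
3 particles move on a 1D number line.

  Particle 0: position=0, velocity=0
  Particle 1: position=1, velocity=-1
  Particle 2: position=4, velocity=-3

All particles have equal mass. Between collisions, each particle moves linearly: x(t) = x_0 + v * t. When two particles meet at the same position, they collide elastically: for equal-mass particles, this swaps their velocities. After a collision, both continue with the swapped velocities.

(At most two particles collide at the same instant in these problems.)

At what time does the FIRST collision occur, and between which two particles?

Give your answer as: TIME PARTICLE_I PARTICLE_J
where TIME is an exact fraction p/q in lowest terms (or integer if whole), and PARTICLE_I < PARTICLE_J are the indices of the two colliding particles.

Pair (0,1): pos 0,1 vel 0,-1 -> gap=1, closing at 1/unit, collide at t=1
Pair (1,2): pos 1,4 vel -1,-3 -> gap=3, closing at 2/unit, collide at t=3/2
Earliest collision: t=1 between 0 and 1

Answer: 1 0 1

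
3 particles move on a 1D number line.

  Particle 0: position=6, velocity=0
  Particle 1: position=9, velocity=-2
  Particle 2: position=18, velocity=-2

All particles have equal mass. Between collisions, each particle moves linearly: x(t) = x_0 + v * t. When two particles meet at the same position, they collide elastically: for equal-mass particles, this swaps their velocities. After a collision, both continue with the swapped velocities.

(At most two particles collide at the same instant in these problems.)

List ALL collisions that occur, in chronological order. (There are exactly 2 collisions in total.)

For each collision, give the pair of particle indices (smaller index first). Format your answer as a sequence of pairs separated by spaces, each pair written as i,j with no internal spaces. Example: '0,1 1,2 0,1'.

Collision at t=3/2: particles 0 and 1 swap velocities; positions: p0=6 p1=6 p2=15; velocities now: v0=-2 v1=0 v2=-2
Collision at t=6: particles 1 and 2 swap velocities; positions: p0=-3 p1=6 p2=6; velocities now: v0=-2 v1=-2 v2=0

Answer: 0,1 1,2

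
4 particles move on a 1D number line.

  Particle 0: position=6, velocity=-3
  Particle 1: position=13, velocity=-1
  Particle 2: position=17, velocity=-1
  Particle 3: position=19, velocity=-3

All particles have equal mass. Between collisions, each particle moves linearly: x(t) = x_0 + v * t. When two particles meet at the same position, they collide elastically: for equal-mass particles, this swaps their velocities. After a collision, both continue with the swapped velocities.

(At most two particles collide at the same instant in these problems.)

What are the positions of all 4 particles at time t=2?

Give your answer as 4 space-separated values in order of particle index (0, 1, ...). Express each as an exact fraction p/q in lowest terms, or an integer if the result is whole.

Answer: 0 11 13 15

Derivation:
Collision at t=1: particles 2 and 3 swap velocities; positions: p0=3 p1=12 p2=16 p3=16; velocities now: v0=-3 v1=-1 v2=-3 v3=-1
Advance to t=2 (no further collisions before then); velocities: v0=-3 v1=-1 v2=-3 v3=-1; positions = 0 11 13 15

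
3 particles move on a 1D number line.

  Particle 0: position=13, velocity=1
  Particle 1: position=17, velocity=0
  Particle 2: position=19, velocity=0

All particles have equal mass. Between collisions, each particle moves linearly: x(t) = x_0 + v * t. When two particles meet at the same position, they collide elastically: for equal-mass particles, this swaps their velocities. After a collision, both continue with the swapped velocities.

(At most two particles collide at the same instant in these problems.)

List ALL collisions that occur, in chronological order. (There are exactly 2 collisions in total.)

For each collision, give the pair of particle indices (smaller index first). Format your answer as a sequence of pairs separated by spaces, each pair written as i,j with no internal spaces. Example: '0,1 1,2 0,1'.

Collision at t=4: particles 0 and 1 swap velocities; positions: p0=17 p1=17 p2=19; velocities now: v0=0 v1=1 v2=0
Collision at t=6: particles 1 and 2 swap velocities; positions: p0=17 p1=19 p2=19; velocities now: v0=0 v1=0 v2=1

Answer: 0,1 1,2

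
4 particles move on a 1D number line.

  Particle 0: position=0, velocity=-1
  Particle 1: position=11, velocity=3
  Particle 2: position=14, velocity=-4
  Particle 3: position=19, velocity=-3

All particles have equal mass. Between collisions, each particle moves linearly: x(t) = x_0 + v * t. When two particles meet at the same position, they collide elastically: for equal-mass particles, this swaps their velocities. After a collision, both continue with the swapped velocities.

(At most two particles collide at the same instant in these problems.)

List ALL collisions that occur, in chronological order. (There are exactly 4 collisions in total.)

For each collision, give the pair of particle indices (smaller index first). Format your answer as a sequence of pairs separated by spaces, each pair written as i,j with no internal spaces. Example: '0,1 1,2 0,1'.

Answer: 1,2 2,3 0,1 1,2

Derivation:
Collision at t=3/7: particles 1 and 2 swap velocities; positions: p0=-3/7 p1=86/7 p2=86/7 p3=124/7; velocities now: v0=-1 v1=-4 v2=3 v3=-3
Collision at t=4/3: particles 2 and 3 swap velocities; positions: p0=-4/3 p1=26/3 p2=15 p3=15; velocities now: v0=-1 v1=-4 v2=-3 v3=3
Collision at t=14/3: particles 0 and 1 swap velocities; positions: p0=-14/3 p1=-14/3 p2=5 p3=25; velocities now: v0=-4 v1=-1 v2=-3 v3=3
Collision at t=19/2: particles 1 and 2 swap velocities; positions: p0=-24 p1=-19/2 p2=-19/2 p3=79/2; velocities now: v0=-4 v1=-3 v2=-1 v3=3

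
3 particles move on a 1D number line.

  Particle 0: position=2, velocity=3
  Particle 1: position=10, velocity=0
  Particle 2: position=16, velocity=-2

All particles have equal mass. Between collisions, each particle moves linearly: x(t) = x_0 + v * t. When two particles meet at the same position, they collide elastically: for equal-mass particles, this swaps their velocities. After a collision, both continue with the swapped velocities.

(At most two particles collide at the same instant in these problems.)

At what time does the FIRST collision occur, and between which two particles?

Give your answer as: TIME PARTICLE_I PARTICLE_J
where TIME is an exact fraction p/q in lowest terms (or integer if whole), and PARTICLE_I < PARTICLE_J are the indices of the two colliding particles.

Pair (0,1): pos 2,10 vel 3,0 -> gap=8, closing at 3/unit, collide at t=8/3
Pair (1,2): pos 10,16 vel 0,-2 -> gap=6, closing at 2/unit, collide at t=3
Earliest collision: t=8/3 between 0 and 1

Answer: 8/3 0 1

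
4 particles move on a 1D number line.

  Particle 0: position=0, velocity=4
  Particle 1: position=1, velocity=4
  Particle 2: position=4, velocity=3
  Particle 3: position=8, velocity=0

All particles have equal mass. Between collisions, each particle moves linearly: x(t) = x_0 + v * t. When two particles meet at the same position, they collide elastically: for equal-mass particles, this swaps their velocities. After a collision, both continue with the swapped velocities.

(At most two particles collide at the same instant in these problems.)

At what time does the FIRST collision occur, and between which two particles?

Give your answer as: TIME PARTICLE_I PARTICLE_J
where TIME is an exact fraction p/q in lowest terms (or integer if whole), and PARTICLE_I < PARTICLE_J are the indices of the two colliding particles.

Answer: 4/3 2 3

Derivation:
Pair (0,1): pos 0,1 vel 4,4 -> not approaching (rel speed 0 <= 0)
Pair (1,2): pos 1,4 vel 4,3 -> gap=3, closing at 1/unit, collide at t=3
Pair (2,3): pos 4,8 vel 3,0 -> gap=4, closing at 3/unit, collide at t=4/3
Earliest collision: t=4/3 between 2 and 3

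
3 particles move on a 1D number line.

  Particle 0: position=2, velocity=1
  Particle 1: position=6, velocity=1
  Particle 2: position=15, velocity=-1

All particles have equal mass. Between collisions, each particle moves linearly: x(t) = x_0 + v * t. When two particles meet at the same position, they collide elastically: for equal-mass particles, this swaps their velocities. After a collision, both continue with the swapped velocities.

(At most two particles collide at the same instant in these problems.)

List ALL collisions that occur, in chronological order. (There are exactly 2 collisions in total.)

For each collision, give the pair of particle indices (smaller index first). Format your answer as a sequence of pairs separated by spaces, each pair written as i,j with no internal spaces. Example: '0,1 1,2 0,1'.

Answer: 1,2 0,1

Derivation:
Collision at t=9/2: particles 1 and 2 swap velocities; positions: p0=13/2 p1=21/2 p2=21/2; velocities now: v0=1 v1=-1 v2=1
Collision at t=13/2: particles 0 and 1 swap velocities; positions: p0=17/2 p1=17/2 p2=25/2; velocities now: v0=-1 v1=1 v2=1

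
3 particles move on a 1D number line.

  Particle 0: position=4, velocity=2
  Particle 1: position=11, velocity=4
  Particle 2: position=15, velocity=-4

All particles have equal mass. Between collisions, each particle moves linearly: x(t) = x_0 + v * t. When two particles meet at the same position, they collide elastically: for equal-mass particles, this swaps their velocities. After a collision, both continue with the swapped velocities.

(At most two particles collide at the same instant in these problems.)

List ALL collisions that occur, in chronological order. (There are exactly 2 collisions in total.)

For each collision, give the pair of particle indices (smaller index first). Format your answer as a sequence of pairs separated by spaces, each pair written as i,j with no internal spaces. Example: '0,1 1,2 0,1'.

Answer: 1,2 0,1

Derivation:
Collision at t=1/2: particles 1 and 2 swap velocities; positions: p0=5 p1=13 p2=13; velocities now: v0=2 v1=-4 v2=4
Collision at t=11/6: particles 0 and 1 swap velocities; positions: p0=23/3 p1=23/3 p2=55/3; velocities now: v0=-4 v1=2 v2=4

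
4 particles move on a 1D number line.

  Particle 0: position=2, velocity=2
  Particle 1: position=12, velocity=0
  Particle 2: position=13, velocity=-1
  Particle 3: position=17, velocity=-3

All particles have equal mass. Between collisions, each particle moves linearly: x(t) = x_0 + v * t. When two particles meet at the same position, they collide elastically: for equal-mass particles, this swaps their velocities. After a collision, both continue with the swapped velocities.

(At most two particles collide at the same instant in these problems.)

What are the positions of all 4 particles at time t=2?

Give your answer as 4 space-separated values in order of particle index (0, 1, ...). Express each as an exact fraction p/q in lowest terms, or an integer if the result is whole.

Answer: 6 11 11 12

Derivation:
Collision at t=1: particles 1 and 2 swap velocities; positions: p0=4 p1=12 p2=12 p3=14; velocities now: v0=2 v1=-1 v2=0 v3=-3
Collision at t=5/3: particles 2 and 3 swap velocities; positions: p0=16/3 p1=34/3 p2=12 p3=12; velocities now: v0=2 v1=-1 v2=-3 v3=0
Collision at t=2: particles 1 and 2 swap velocities; positions: p0=6 p1=11 p2=11 p3=12; velocities now: v0=2 v1=-3 v2=-1 v3=0
Advance to t=2 (no further collisions before then); velocities: v0=2 v1=-3 v2=-1 v3=0; positions = 6 11 11 12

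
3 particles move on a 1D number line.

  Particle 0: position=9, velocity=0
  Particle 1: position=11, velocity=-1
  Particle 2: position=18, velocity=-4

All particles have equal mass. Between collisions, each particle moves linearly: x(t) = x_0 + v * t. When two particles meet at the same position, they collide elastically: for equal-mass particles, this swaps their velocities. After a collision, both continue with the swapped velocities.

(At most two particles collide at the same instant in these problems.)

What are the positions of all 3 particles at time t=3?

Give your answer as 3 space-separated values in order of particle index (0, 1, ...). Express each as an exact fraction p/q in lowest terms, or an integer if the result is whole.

Answer: 6 8 9

Derivation:
Collision at t=2: particles 0 and 1 swap velocities; positions: p0=9 p1=9 p2=10; velocities now: v0=-1 v1=0 v2=-4
Collision at t=9/4: particles 1 and 2 swap velocities; positions: p0=35/4 p1=9 p2=9; velocities now: v0=-1 v1=-4 v2=0
Collision at t=7/3: particles 0 and 1 swap velocities; positions: p0=26/3 p1=26/3 p2=9; velocities now: v0=-4 v1=-1 v2=0
Advance to t=3 (no further collisions before then); velocities: v0=-4 v1=-1 v2=0; positions = 6 8 9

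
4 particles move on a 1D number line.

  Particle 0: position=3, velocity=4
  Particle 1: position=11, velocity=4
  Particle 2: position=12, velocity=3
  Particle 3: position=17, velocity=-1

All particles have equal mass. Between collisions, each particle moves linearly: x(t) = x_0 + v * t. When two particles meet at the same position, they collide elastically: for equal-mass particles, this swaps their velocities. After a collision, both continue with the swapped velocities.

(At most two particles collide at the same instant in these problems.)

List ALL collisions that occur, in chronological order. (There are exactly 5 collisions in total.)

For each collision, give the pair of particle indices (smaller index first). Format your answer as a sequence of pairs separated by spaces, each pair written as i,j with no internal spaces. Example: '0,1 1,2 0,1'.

Answer: 1,2 2,3 1,2 0,1 1,2

Derivation:
Collision at t=1: particles 1 and 2 swap velocities; positions: p0=7 p1=15 p2=15 p3=16; velocities now: v0=4 v1=3 v2=4 v3=-1
Collision at t=6/5: particles 2 and 3 swap velocities; positions: p0=39/5 p1=78/5 p2=79/5 p3=79/5; velocities now: v0=4 v1=3 v2=-1 v3=4
Collision at t=5/4: particles 1 and 2 swap velocities; positions: p0=8 p1=63/4 p2=63/4 p3=16; velocities now: v0=4 v1=-1 v2=3 v3=4
Collision at t=14/5: particles 0 and 1 swap velocities; positions: p0=71/5 p1=71/5 p2=102/5 p3=111/5; velocities now: v0=-1 v1=4 v2=3 v3=4
Collision at t=9: particles 1 and 2 swap velocities; positions: p0=8 p1=39 p2=39 p3=47; velocities now: v0=-1 v1=3 v2=4 v3=4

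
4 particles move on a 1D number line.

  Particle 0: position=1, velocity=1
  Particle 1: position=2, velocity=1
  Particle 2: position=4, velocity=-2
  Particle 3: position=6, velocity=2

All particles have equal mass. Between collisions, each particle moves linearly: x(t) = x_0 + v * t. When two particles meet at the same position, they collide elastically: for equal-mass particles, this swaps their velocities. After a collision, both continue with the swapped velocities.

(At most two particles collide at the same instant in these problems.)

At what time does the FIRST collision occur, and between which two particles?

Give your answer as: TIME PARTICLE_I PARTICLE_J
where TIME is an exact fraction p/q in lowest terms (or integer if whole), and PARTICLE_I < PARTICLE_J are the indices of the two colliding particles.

Answer: 2/3 1 2

Derivation:
Pair (0,1): pos 1,2 vel 1,1 -> not approaching (rel speed 0 <= 0)
Pair (1,2): pos 2,4 vel 1,-2 -> gap=2, closing at 3/unit, collide at t=2/3
Pair (2,3): pos 4,6 vel -2,2 -> not approaching (rel speed -4 <= 0)
Earliest collision: t=2/3 between 1 and 2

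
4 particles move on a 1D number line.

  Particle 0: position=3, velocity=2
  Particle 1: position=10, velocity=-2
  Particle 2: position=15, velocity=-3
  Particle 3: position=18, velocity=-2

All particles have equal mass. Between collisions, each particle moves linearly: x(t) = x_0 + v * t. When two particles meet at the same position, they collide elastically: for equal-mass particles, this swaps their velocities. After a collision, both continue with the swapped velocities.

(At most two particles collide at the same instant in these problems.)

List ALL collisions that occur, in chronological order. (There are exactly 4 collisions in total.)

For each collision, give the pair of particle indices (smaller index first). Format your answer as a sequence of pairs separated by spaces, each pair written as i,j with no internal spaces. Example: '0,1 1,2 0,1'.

Answer: 0,1 1,2 2,3 0,1

Derivation:
Collision at t=7/4: particles 0 and 1 swap velocities; positions: p0=13/2 p1=13/2 p2=39/4 p3=29/2; velocities now: v0=-2 v1=2 v2=-3 v3=-2
Collision at t=12/5: particles 1 and 2 swap velocities; positions: p0=26/5 p1=39/5 p2=39/5 p3=66/5; velocities now: v0=-2 v1=-3 v2=2 v3=-2
Collision at t=15/4: particles 2 and 3 swap velocities; positions: p0=5/2 p1=15/4 p2=21/2 p3=21/2; velocities now: v0=-2 v1=-3 v2=-2 v3=2
Collision at t=5: particles 0 and 1 swap velocities; positions: p0=0 p1=0 p2=8 p3=13; velocities now: v0=-3 v1=-2 v2=-2 v3=2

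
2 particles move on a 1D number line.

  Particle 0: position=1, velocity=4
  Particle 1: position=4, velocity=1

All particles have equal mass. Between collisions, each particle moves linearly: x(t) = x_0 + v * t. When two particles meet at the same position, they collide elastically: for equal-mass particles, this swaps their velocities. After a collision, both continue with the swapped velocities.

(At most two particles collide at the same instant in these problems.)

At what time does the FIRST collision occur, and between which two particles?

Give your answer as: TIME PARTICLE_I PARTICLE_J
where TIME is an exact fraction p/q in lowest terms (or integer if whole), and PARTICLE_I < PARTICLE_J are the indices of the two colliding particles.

Pair (0,1): pos 1,4 vel 4,1 -> gap=3, closing at 3/unit, collide at t=1
Earliest collision: t=1 between 0 and 1

Answer: 1 0 1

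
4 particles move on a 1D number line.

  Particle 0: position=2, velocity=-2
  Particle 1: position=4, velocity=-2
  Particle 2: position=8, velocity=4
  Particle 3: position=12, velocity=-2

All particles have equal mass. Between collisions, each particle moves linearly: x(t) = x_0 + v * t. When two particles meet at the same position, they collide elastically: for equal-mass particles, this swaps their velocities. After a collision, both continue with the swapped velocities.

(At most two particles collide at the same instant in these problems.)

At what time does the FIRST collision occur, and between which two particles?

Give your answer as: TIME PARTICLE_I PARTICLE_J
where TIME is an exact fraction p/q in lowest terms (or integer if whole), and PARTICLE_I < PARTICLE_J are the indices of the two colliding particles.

Pair (0,1): pos 2,4 vel -2,-2 -> not approaching (rel speed 0 <= 0)
Pair (1,2): pos 4,8 vel -2,4 -> not approaching (rel speed -6 <= 0)
Pair (2,3): pos 8,12 vel 4,-2 -> gap=4, closing at 6/unit, collide at t=2/3
Earliest collision: t=2/3 between 2 and 3

Answer: 2/3 2 3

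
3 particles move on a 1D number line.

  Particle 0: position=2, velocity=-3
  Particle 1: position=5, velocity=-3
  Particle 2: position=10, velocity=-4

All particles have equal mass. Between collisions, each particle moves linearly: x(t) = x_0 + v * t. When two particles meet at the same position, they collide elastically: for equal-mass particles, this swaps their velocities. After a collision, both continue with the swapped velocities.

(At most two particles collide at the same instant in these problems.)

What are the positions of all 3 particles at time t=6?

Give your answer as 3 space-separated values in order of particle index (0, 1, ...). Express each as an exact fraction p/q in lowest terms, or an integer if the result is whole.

Answer: -16 -14 -13

Derivation:
Collision at t=5: particles 1 and 2 swap velocities; positions: p0=-13 p1=-10 p2=-10; velocities now: v0=-3 v1=-4 v2=-3
Advance to t=6 (no further collisions before then); velocities: v0=-3 v1=-4 v2=-3; positions = -16 -14 -13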